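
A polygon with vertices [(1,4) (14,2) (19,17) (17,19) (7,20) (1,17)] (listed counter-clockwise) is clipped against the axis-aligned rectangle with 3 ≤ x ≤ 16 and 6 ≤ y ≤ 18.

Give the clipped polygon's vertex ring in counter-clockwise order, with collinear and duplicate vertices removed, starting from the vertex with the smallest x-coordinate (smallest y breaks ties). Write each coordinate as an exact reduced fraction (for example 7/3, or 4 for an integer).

Clipped polygon: [(3,6) (46/3,6) (16,8) (16,18) (3,18)]

1. After x ≥ 3: [(3,48/13) (14,2) (19,17) (17,19) (7,20) (3,18)]
2. After x ≤ 16: [(3,48/13) (14,2) (16,8) (16,191/10) (7,20) (3,18)]
3. After y ≥ 6: [(3,6) (46/3,6) (16,8) (16,191/10) (7,20) (3,18)]
4. After y ≤ 18: [(3,6) (46/3,6) (16,8) (16,18) (3,18) (3,18)]
5. Canonical ring: [(3,6) (46/3,6) (16,8) (16,18) (3,18)]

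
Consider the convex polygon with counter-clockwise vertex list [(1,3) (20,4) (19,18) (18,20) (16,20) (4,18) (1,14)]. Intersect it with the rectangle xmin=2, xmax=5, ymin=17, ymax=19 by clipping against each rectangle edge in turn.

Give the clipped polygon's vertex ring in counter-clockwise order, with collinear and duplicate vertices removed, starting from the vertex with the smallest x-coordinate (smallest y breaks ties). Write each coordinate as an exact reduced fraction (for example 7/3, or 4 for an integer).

Clipped polygon: [(13/4,17) (5,17) (5,109/6) (4,18)]

1. After x ≥ 2: [(2,58/19) (20,4) (19,18) (18,20) (16,20) (4,18) (2,46/3)]
2. After x ≤ 5: [(2,58/19) (5,61/19) (5,109/6) (4,18) (2,46/3)]
3. After y ≥ 17: [(5,17) (5,109/6) (4,18) (13/4,17)]
4. After y ≤ 19: [(5,17) (5,109/6) (4,18) (13/4,17)]
5. Canonical ring: [(13/4,17) (5,17) (5,109/6) (4,18)]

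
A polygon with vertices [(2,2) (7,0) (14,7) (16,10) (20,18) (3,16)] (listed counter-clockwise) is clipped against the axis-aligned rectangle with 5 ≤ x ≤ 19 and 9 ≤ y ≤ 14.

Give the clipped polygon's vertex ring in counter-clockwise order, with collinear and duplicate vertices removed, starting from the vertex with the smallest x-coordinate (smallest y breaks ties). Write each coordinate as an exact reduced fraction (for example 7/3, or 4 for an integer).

1. After x ≥ 5: [(5,4/5) (7,0) (14,7) (16,10) (20,18) (5,276/17)]
2. After x ≤ 19: [(5,4/5) (7,0) (14,7) (16,10) (19,16) (19,304/17) (5,276/17)]
3. After y ≥ 9: [(5,9) (46/3,9) (16,10) (19,16) (19,304/17) (5,276/17)]
4. After y ≤ 14: [(5,14) (5,9) (46/3,9) (16,10) (18,14)]
5. Canonical ring: [(5,9) (46/3,9) (16,10) (18,14) (5,14)]

Clipped polygon: [(5,9) (46/3,9) (16,10) (18,14) (5,14)]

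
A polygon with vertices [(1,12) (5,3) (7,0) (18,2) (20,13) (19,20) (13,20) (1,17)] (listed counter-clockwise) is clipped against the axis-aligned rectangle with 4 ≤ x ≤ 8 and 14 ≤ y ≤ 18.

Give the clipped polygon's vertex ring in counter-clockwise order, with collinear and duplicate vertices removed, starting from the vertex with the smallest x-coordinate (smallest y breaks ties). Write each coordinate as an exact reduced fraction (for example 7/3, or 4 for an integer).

1. After x ≥ 4: [(4,21/4) (5,3) (7,0) (18,2) (20,13) (19,20) (13,20) (4,71/4)]
2. After x ≤ 8: [(4,21/4) (5,3) (7,0) (8,2/11) (8,75/4) (4,71/4)]
3. After y ≥ 14: [(4,14) (8,14) (8,75/4) (4,71/4)]
4. After y ≤ 18: [(4,14) (8,14) (8,18) (5,18) (4,71/4)]
5. Canonical ring: [(4,14) (8,14) (8,18) (5,18) (4,71/4)]

Clipped polygon: [(4,14) (8,14) (8,18) (5,18) (4,71/4)]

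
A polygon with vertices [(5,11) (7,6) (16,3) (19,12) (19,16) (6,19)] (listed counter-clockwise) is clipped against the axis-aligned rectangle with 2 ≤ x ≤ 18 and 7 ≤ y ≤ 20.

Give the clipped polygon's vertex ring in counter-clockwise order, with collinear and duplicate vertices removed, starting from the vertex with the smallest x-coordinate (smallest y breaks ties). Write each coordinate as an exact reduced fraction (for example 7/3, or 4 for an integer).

Clipped polygon: [(5,11) (33/5,7) (52/3,7) (18,9) (18,211/13) (6,19)]

1. After x ≥ 2: [(5,11) (7,6) (16,3) (19,12) (19,16) (6,19)]
2. After x ≤ 18: [(5,11) (7,6) (16,3) (18,9) (18,211/13) (6,19)]
3. After y ≥ 7: [(5,11) (33/5,7) (52/3,7) (18,9) (18,211/13) (6,19)]
4. After y ≤ 20: [(5,11) (33/5,7) (52/3,7) (18,9) (18,211/13) (6,19)]
5. Canonical ring: [(5,11) (33/5,7) (52/3,7) (18,9) (18,211/13) (6,19)]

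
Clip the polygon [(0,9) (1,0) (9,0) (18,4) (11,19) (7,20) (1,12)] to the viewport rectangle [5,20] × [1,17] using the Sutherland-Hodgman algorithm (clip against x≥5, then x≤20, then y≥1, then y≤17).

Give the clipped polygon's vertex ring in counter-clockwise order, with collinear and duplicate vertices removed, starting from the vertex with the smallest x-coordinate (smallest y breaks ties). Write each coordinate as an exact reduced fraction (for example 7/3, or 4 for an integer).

Clipped polygon: [(5,1) (45/4,1) (18,4) (179/15,17) (5,17)]

1. After x ≥ 5: [(5,0) (9,0) (18,4) (11,19) (7,20) (5,52/3)]
2. After x ≤ 20: [(5,0) (9,0) (18,4) (11,19) (7,20) (5,52/3)]
3. After y ≥ 1: [(5,1) (45/4,1) (18,4) (11,19) (7,20) (5,52/3)]
4. After y ≤ 17: [(5,17) (5,1) (45/4,1) (18,4) (179/15,17)]
5. Canonical ring: [(5,1) (45/4,1) (18,4) (179/15,17) (5,17)]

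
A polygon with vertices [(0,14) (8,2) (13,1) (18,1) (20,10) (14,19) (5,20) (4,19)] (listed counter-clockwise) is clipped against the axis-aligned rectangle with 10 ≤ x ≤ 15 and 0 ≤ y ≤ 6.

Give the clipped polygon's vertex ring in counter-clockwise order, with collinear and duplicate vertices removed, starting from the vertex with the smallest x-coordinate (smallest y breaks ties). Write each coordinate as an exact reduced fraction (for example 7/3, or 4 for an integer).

1. After x ≥ 10: [(10,8/5) (13,1) (18,1) (20,10) (14,19) (10,175/9)]
2. After x ≤ 15: [(10,8/5) (13,1) (15,1) (15,35/2) (14,19) (10,175/9)]
3. After y ≥ 0: [(10,8/5) (13,1) (15,1) (15,35/2) (14,19) (10,175/9)]
4. After y ≤ 6: [(10,6) (10,8/5) (13,1) (15,1) (15,6)]
5. Canonical ring: [(10,8/5) (13,1) (15,1) (15,6) (10,6)]

Clipped polygon: [(10,8/5) (13,1) (15,1) (15,6) (10,6)]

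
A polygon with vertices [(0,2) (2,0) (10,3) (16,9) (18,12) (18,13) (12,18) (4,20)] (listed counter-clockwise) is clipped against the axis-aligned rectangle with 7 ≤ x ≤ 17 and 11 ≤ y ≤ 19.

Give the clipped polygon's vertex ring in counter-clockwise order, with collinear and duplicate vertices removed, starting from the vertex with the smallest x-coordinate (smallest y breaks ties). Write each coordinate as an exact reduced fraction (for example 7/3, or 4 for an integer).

Clipped polygon: [(7,11) (17,11) (17,83/6) (12,18) (8,19) (7,19)]

1. After x ≥ 7: [(7,15/8) (10,3) (16,9) (18,12) (18,13) (12,18) (7,77/4)]
2. After x ≤ 17: [(7,15/8) (10,3) (16,9) (17,21/2) (17,83/6) (12,18) (7,77/4)]
3. After y ≥ 11: [(7,11) (17,11) (17,83/6) (12,18) (7,77/4)]
4. After y ≤ 19: [(7,19) (7,11) (17,11) (17,83/6) (12,18) (8,19)]
5. Canonical ring: [(7,11) (17,11) (17,83/6) (12,18) (8,19) (7,19)]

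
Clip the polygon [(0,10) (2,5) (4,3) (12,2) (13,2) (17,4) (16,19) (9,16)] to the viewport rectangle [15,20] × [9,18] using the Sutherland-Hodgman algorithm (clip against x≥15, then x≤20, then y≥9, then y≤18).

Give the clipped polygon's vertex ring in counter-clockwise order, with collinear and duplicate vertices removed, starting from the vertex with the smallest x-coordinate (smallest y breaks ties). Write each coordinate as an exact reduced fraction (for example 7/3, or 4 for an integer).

1. After x ≥ 15: [(15,3) (17,4) (16,19) (15,130/7)]
2. After x ≤ 20: [(15,3) (17,4) (16,19) (15,130/7)]
3. After y ≥ 9: [(15,9) (50/3,9) (16,19) (15,130/7)]
4. After y ≤ 18: [(15,18) (15,9) (50/3,9) (241/15,18)]
5. Canonical ring: [(15,9) (50/3,9) (241/15,18) (15,18)]

Clipped polygon: [(15,9) (50/3,9) (241/15,18) (15,18)]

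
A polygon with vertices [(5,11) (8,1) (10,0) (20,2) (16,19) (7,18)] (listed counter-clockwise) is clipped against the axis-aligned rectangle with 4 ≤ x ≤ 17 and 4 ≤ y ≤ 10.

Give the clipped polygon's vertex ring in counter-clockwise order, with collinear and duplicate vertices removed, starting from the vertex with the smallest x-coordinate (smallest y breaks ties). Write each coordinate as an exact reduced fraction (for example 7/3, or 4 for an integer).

1. After x ≥ 4: [(5,11) (8,1) (10,0) (20,2) (16,19) (7,18)]
2. After x ≤ 17: [(5,11) (8,1) (10,0) (17,7/5) (17,59/4) (16,19) (7,18)]
3. After y ≥ 4: [(5,11) (71/10,4) (17,4) (17,59/4) (16,19) (7,18)]
4. After y ≤ 10: [(53/10,10) (71/10,4) (17,4) (17,10)]
5. Canonical ring: [(53/10,10) (71/10,4) (17,4) (17,10)]

Clipped polygon: [(53/10,10) (71/10,4) (17,4) (17,10)]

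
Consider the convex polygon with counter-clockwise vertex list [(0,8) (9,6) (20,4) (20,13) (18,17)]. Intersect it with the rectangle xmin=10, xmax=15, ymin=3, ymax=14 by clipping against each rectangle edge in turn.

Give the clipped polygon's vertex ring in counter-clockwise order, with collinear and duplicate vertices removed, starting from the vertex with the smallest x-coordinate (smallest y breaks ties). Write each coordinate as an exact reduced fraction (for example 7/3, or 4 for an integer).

Clipped polygon: [(10,64/11) (15,54/11) (15,14) (12,14) (10,13)]

1. After x ≥ 10: [(10,13) (10,64/11) (20,4) (20,13) (18,17)]
2. After x ≤ 15: [(15,31/2) (10,13) (10,64/11) (15,54/11)]
3. After y ≥ 3: [(15,31/2) (10,13) (10,64/11) (15,54/11)]
4. After y ≤ 14: [(15,14) (12,14) (10,13) (10,64/11) (15,54/11)]
5. Canonical ring: [(10,64/11) (15,54/11) (15,14) (12,14) (10,13)]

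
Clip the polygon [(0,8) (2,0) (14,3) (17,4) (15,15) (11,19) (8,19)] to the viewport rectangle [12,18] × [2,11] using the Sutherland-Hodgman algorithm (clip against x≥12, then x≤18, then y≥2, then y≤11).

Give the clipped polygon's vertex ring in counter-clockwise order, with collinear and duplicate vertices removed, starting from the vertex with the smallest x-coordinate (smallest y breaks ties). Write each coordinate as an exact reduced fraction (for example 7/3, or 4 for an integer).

1. After x ≥ 12: [(12,5/2) (14,3) (17,4) (15,15) (12,18)]
2. After x ≤ 18: [(12,5/2) (14,3) (17,4) (15,15) (12,18)]
3. After y ≥ 2: [(12,5/2) (14,3) (17,4) (15,15) (12,18)]
4. After y ≤ 11: [(12,11) (12,5/2) (14,3) (17,4) (173/11,11)]
5. Canonical ring: [(12,5/2) (14,3) (17,4) (173/11,11) (12,11)]

Clipped polygon: [(12,5/2) (14,3) (17,4) (173/11,11) (12,11)]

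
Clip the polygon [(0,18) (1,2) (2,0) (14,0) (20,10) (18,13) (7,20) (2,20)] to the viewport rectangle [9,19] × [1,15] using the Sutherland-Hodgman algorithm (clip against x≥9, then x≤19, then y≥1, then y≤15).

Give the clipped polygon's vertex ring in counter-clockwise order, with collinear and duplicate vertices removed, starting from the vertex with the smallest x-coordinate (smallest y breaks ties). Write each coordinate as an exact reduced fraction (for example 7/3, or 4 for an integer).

Clipped polygon: [(9,1) (73/5,1) (19,25/3) (19,23/2) (18,13) (104/7,15) (9,15)]

1. After x ≥ 9: [(9,0) (14,0) (20,10) (18,13) (9,206/11)]
2. After x ≤ 19: [(9,0) (14,0) (19,25/3) (19,23/2) (18,13) (9,206/11)]
3. After y ≥ 1: [(9,1) (73/5,1) (19,25/3) (19,23/2) (18,13) (9,206/11)]
4. After y ≤ 15: [(9,15) (9,1) (73/5,1) (19,25/3) (19,23/2) (18,13) (104/7,15)]
5. Canonical ring: [(9,1) (73/5,1) (19,25/3) (19,23/2) (18,13) (104/7,15) (9,15)]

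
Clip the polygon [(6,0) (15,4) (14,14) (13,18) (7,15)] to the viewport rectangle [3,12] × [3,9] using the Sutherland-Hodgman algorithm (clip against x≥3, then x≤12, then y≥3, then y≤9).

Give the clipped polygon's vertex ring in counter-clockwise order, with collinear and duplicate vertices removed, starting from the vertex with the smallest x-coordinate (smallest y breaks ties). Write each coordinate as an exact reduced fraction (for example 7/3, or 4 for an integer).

1. After x ≥ 3: [(6,0) (15,4) (14,14) (13,18) (7,15)]
2. After x ≤ 12: [(6,0) (12,8/3) (12,35/2) (7,15)]
3. After y ≥ 3: [(31/5,3) (12,3) (12,35/2) (7,15)]
4. After y ≤ 9: [(33/5,9) (31/5,3) (12,3) (12,9)]
5. Canonical ring: [(31/5,3) (12,3) (12,9) (33/5,9)]

Clipped polygon: [(31/5,3) (12,3) (12,9) (33/5,9)]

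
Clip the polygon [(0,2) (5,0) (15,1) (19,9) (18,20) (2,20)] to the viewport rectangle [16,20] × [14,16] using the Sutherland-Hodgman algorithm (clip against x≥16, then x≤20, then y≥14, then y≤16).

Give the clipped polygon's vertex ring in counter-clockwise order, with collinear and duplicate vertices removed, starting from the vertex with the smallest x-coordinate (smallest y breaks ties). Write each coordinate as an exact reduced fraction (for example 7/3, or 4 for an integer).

1. After x ≥ 16: [(16,3) (19,9) (18,20) (16,20)]
2. After x ≤ 20: [(16,3) (19,9) (18,20) (16,20)]
3. After y ≥ 14: [(16,14) (204/11,14) (18,20) (16,20)]
4. After y ≤ 16: [(16,16) (16,14) (204/11,14) (202/11,16)]
5. Canonical ring: [(16,14) (204/11,14) (202/11,16) (16,16)]

Clipped polygon: [(16,14) (204/11,14) (202/11,16) (16,16)]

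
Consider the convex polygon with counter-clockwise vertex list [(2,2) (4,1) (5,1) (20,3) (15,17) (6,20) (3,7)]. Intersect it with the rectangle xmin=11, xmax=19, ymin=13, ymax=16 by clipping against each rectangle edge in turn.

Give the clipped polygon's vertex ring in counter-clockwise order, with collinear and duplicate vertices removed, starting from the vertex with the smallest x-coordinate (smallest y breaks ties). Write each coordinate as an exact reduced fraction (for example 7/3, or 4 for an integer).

Clipped polygon: [(11,13) (115/7,13) (215/14,16) (11,16)]

1. After x ≥ 11: [(11,9/5) (20,3) (15,17) (11,55/3)]
2. After x ≤ 19: [(11,9/5) (19,43/15) (19,29/5) (15,17) (11,55/3)]
3. After y ≥ 13: [(11,13) (115/7,13) (15,17) (11,55/3)]
4. After y ≤ 16: [(11,16) (11,13) (115/7,13) (215/14,16)]
5. Canonical ring: [(11,13) (115/7,13) (215/14,16) (11,16)]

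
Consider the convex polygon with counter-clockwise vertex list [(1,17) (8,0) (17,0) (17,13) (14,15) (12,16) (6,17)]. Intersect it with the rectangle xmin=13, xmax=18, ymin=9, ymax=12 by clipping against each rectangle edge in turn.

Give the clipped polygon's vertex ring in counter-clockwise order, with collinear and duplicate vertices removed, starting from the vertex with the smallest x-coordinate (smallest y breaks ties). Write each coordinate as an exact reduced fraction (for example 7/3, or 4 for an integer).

1. After x ≥ 13: [(13,0) (17,0) (17,13) (14,15) (13,31/2)]
2. After x ≤ 18: [(13,0) (17,0) (17,13) (14,15) (13,31/2)]
3. After y ≥ 9: [(13,9) (17,9) (17,13) (14,15) (13,31/2)]
4. After y ≤ 12: [(13,12) (13,9) (17,9) (17,12)]
5. Canonical ring: [(13,9) (17,9) (17,12) (13,12)]

Clipped polygon: [(13,9) (17,9) (17,12) (13,12)]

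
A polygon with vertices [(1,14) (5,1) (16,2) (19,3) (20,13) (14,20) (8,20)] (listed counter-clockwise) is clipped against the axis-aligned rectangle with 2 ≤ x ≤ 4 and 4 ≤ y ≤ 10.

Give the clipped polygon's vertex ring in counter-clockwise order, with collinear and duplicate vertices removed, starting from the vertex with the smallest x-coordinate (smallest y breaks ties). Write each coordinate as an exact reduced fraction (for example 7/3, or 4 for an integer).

1. After x ≥ 2: [(2,104/7) (2,43/4) (5,1) (16,2) (19,3) (20,13) (14,20) (8,20)]
2. After x ≤ 4: [(4,116/7) (2,104/7) (2,43/4) (4,17/4)]
3. After y ≥ 4: [(4,116/7) (2,104/7) (2,43/4) (4,17/4)]
4. After y ≤ 10: [(4,10) (29/13,10) (4,17/4)]
5. Canonical ring: [(29/13,10) (4,17/4) (4,10)]

Clipped polygon: [(29/13,10) (4,17/4) (4,10)]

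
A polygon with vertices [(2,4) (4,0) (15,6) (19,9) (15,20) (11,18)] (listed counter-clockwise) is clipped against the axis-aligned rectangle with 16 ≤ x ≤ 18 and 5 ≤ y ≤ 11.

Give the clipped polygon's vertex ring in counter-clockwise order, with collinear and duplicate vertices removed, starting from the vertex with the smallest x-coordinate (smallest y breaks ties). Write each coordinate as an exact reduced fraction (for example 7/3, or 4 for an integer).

Clipped polygon: [(16,27/4) (18,33/4) (18,11) (16,11)]

1. After x ≥ 16: [(16,27/4) (19,9) (16,69/4)]
2. After x ≤ 18: [(16,27/4) (18,33/4) (18,47/4) (16,69/4)]
3. After y ≥ 5: [(16,27/4) (18,33/4) (18,47/4) (16,69/4)]
4. After y ≤ 11: [(16,11) (16,27/4) (18,33/4) (18,11)]
5. Canonical ring: [(16,27/4) (18,33/4) (18,11) (16,11)]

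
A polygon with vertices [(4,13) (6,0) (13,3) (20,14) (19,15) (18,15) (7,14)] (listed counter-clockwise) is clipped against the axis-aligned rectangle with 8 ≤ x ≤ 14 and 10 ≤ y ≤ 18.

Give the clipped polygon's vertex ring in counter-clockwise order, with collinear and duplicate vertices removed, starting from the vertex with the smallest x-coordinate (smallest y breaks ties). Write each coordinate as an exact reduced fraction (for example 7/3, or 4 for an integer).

1. After x ≥ 8: [(8,6/7) (13,3) (20,14) (19,15) (18,15) (8,155/11)]
2. After x ≤ 14: [(8,6/7) (13,3) (14,32/7) (14,161/11) (8,155/11)]
3. After y ≥ 10: [(8,10) (14,10) (14,161/11) (8,155/11)]
4. After y ≤ 18: [(8,10) (14,10) (14,161/11) (8,155/11)]
5. Canonical ring: [(8,10) (14,10) (14,161/11) (8,155/11)]

Clipped polygon: [(8,10) (14,10) (14,161/11) (8,155/11)]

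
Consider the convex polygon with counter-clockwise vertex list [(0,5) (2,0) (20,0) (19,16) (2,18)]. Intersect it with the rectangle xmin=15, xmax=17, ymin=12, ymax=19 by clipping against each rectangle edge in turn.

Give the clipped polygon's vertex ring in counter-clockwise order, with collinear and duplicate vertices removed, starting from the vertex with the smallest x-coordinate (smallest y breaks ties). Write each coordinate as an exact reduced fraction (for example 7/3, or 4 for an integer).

Clipped polygon: [(15,12) (17,12) (17,276/17) (15,280/17)]

1. After x ≥ 15: [(15,0) (20,0) (19,16) (15,280/17)]
2. After x ≤ 17: [(15,0) (17,0) (17,276/17) (15,280/17)]
3. After y ≥ 12: [(15,12) (17,12) (17,276/17) (15,280/17)]
4. After y ≤ 19: [(15,12) (17,12) (17,276/17) (15,280/17)]
5. Canonical ring: [(15,12) (17,12) (17,276/17) (15,280/17)]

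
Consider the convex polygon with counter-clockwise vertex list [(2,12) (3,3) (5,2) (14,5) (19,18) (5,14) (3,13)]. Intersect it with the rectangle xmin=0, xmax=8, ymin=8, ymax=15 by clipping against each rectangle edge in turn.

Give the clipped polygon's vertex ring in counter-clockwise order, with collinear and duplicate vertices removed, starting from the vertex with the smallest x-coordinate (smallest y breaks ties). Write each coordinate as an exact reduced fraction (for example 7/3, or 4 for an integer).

Clipped polygon: [(2,12) (22/9,8) (8,8) (8,104/7) (5,14) (3,13)]

1. After x ≥ 0: [(2,12) (3,3) (5,2) (14,5) (19,18) (5,14) (3,13)]
2. After x ≤ 8: [(2,12) (3,3) (5,2) (8,3) (8,104/7) (5,14) (3,13)]
3. After y ≥ 8: [(2,12) (22/9,8) (8,8) (8,104/7) (5,14) (3,13)]
4. After y ≤ 15: [(2,12) (22/9,8) (8,8) (8,104/7) (5,14) (3,13)]
5. Canonical ring: [(2,12) (22/9,8) (8,8) (8,104/7) (5,14) (3,13)]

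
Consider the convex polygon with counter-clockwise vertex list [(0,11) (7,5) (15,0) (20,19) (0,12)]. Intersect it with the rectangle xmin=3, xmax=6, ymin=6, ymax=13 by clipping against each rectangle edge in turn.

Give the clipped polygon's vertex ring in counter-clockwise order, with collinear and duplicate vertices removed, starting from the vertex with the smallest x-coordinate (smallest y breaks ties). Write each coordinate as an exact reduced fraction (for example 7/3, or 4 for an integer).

1. After x ≥ 3: [(3,59/7) (7,5) (15,0) (20,19) (3,261/20)]
2. After x ≤ 6: [(3,59/7) (6,41/7) (6,141/10) (3,261/20)]
3. After y ≥ 6: [(3,59/7) (35/6,6) (6,6) (6,141/10) (3,261/20)]
4. After y ≤ 13: [(3,13) (3,59/7) (35/6,6) (6,6) (6,13)]
5. Canonical ring: [(3,59/7) (35/6,6) (6,6) (6,13) (3,13)]

Clipped polygon: [(3,59/7) (35/6,6) (6,6) (6,13) (3,13)]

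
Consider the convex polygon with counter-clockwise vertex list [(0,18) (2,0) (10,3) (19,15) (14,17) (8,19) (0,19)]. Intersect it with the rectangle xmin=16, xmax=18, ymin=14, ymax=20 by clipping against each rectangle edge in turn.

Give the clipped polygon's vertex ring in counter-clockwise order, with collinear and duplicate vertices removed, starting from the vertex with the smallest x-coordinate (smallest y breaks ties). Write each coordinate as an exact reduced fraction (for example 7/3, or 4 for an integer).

Clipped polygon: [(16,14) (18,14) (18,77/5) (16,81/5)]

1. After x ≥ 16: [(16,11) (19,15) (16,81/5)]
2. After x ≤ 18: [(16,11) (18,41/3) (18,77/5) (16,81/5)]
3. After y ≥ 14: [(16,14) (18,14) (18,77/5) (16,81/5)]
4. After y ≤ 20: [(16,14) (18,14) (18,77/5) (16,81/5)]
5. Canonical ring: [(16,14) (18,14) (18,77/5) (16,81/5)]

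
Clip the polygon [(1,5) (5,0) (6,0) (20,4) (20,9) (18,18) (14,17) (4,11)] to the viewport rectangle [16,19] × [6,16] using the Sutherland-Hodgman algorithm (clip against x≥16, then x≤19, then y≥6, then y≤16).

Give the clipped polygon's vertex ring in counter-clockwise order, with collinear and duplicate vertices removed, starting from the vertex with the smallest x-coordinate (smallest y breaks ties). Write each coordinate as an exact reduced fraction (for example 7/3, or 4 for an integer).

Clipped polygon: [(16,6) (19,6) (19,27/2) (166/9,16) (16,16)]

1. After x ≥ 16: [(16,20/7) (20,4) (20,9) (18,18) (16,35/2)]
2. After x ≤ 19: [(16,20/7) (19,26/7) (19,27/2) (18,18) (16,35/2)]
3. After y ≥ 6: [(16,6) (19,6) (19,27/2) (18,18) (16,35/2)]
4. After y ≤ 16: [(16,16) (16,6) (19,6) (19,27/2) (166/9,16)]
5. Canonical ring: [(16,6) (19,6) (19,27/2) (166/9,16) (16,16)]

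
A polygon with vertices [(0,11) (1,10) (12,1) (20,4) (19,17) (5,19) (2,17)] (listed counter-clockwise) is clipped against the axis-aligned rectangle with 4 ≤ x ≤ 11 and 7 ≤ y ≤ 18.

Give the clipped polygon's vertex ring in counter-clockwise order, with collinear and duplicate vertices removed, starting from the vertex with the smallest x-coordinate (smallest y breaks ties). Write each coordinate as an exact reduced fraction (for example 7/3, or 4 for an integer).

Clipped polygon: [(4,83/11) (14/3,7) (11,7) (11,18) (4,18)]

1. After x ≥ 4: [(4,83/11) (12,1) (20,4) (19,17) (5,19) (4,55/3)]
2. After x ≤ 11: [(4,83/11) (11,20/11) (11,127/7) (5,19) (4,55/3)]
3. After y ≥ 7: [(4,83/11) (14/3,7) (11,7) (11,127/7) (5,19) (4,55/3)]
4. After y ≤ 18: [(4,18) (4,83/11) (14/3,7) (11,7) (11,18)]
5. Canonical ring: [(4,83/11) (14/3,7) (11,7) (11,18) (4,18)]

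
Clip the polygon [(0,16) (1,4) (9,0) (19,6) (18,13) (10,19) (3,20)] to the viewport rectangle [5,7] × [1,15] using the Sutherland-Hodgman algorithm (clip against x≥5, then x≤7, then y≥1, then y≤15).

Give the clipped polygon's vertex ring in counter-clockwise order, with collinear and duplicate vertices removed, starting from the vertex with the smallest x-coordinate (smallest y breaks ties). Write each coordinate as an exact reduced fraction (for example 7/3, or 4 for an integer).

1. After x ≥ 5: [(5,2) (9,0) (19,6) (18,13) (10,19) (5,138/7)]
2. After x ≤ 7: [(5,2) (7,1) (7,136/7) (5,138/7)]
3. After y ≥ 1: [(5,2) (7,1) (7,136/7) (5,138/7)]
4. After y ≤ 15: [(5,15) (5,2) (7,1) (7,15)]
5. Canonical ring: [(5,2) (7,1) (7,15) (5,15)]

Clipped polygon: [(5,2) (7,1) (7,15) (5,15)]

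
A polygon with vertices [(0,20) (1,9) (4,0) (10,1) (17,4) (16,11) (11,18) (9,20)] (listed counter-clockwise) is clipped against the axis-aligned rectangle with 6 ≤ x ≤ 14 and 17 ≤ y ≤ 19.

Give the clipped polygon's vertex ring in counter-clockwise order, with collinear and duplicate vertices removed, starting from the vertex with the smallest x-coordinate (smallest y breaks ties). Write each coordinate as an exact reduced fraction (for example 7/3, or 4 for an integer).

Clipped polygon: [(6,17) (82/7,17) (11,18) (10,19) (6,19)]

1. After x ≥ 6: [(6,20) (6,1/3) (10,1) (17,4) (16,11) (11,18) (9,20)]
2. After x ≤ 14: [(6,20) (6,1/3) (10,1) (14,19/7) (14,69/5) (11,18) (9,20)]
3. After y ≥ 17: [(6,20) (6,17) (82/7,17) (11,18) (9,20)]
4. After y ≤ 19: [(6,19) (6,17) (82/7,17) (11,18) (10,19)]
5. Canonical ring: [(6,17) (82/7,17) (11,18) (10,19) (6,19)]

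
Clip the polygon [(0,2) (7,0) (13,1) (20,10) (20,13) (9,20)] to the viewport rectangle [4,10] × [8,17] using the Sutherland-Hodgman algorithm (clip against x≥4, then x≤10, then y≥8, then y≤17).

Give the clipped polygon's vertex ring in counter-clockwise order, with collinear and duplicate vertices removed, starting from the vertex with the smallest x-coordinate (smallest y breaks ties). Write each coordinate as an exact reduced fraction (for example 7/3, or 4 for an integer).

1. After x ≥ 4: [(4,10) (4,6/7) (7,0) (13,1) (20,10) (20,13) (9,20)]
2. After x ≤ 10: [(4,10) (4,6/7) (7,0) (10,1/2) (10,213/11) (9,20)]
3. After y ≥ 8: [(4,10) (4,8) (10,8) (10,213/11) (9,20)]
4. After y ≤ 17: [(15/2,17) (4,10) (4,8) (10,8) (10,17)]
5. Canonical ring: [(4,8) (10,8) (10,17) (15/2,17) (4,10)]

Clipped polygon: [(4,8) (10,8) (10,17) (15/2,17) (4,10)]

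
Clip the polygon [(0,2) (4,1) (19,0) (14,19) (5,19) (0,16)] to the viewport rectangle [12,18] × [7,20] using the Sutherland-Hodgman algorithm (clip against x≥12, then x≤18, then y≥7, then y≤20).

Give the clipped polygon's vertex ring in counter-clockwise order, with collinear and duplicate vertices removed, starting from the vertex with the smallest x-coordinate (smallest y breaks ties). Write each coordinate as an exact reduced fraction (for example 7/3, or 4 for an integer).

1. After x ≥ 12: [(12,7/15) (19,0) (14,19) (12,19)]
2. After x ≤ 18: [(12,7/15) (18,1/15) (18,19/5) (14,19) (12,19)]
3. After y ≥ 7: [(12,7) (326/19,7) (14,19) (12,19)]
4. After y ≤ 20: [(12,7) (326/19,7) (14,19) (12,19)]
5. Canonical ring: [(12,7) (326/19,7) (14,19) (12,19)]

Clipped polygon: [(12,7) (326/19,7) (14,19) (12,19)]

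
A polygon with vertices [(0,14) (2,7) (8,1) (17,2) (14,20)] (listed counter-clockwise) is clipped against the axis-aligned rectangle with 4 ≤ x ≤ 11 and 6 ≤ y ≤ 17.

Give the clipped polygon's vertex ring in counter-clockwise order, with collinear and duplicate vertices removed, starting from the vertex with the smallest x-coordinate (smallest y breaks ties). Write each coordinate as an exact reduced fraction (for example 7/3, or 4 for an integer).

Clipped polygon: [(4,6) (11,6) (11,17) (7,17) (4,110/7)]

1. After x ≥ 4: [(4,110/7) (4,5) (8,1) (17,2) (14,20)]
2. After x ≤ 11: [(11,131/7) (4,110/7) (4,5) (8,1) (11,4/3)]
3. After y ≥ 6: [(11,6) (11,131/7) (4,110/7) (4,6)]
4. After y ≤ 17: [(11,6) (11,17) (7,17) (4,110/7) (4,6)]
5. Canonical ring: [(4,6) (11,6) (11,17) (7,17) (4,110/7)]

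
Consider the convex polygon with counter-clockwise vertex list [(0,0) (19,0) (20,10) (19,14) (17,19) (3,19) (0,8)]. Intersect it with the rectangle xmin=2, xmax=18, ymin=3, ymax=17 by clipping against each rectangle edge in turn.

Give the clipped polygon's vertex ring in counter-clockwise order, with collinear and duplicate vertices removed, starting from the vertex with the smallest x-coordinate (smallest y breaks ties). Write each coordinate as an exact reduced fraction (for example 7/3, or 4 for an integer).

1. After x ≥ 2: [(2,0) (19,0) (20,10) (19,14) (17,19) (3,19) (2,46/3)]
2. After x ≤ 18: [(2,0) (18,0) (18,33/2) (17,19) (3,19) (2,46/3)]
3. After y ≥ 3: [(2,3) (18,3) (18,33/2) (17,19) (3,19) (2,46/3)]
4. After y ≤ 17: [(2,3) (18,3) (18,33/2) (89/5,17) (27/11,17) (2,46/3)]
5. Canonical ring: [(2,3) (18,3) (18,33/2) (89/5,17) (27/11,17) (2,46/3)]

Clipped polygon: [(2,3) (18,3) (18,33/2) (89/5,17) (27/11,17) (2,46/3)]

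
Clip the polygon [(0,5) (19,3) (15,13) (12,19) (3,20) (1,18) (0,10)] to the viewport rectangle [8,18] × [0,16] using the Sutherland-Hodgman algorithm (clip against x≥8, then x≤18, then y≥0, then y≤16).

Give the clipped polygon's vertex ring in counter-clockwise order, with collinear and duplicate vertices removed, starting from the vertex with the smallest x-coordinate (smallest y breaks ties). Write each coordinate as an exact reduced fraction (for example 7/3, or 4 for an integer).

1. After x ≥ 8: [(8,79/19) (19,3) (15,13) (12,19) (8,175/9)]
2. After x ≤ 18: [(8,79/19) (18,59/19) (18,11/2) (15,13) (12,19) (8,175/9)]
3. After y ≥ 0: [(8,79/19) (18,59/19) (18,11/2) (15,13) (12,19) (8,175/9)]
4. After y ≤ 16: [(8,16) (8,79/19) (18,59/19) (18,11/2) (15,13) (27/2,16)]
5. Canonical ring: [(8,79/19) (18,59/19) (18,11/2) (15,13) (27/2,16) (8,16)]

Clipped polygon: [(8,79/19) (18,59/19) (18,11/2) (15,13) (27/2,16) (8,16)]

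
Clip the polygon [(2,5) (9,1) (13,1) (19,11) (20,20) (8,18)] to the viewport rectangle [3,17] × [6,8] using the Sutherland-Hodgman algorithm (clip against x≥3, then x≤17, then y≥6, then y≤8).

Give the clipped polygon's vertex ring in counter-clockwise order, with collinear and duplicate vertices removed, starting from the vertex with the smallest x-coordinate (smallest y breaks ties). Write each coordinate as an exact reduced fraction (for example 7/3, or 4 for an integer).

1. After x ≥ 3: [(3,43/6) (3,31/7) (9,1) (13,1) (19,11) (20,20) (8,18)]
2. After x ≤ 17: [(3,43/6) (3,31/7) (9,1) (13,1) (17,23/3) (17,39/2) (8,18)]
3. After y ≥ 6: [(3,43/6) (3,6) (16,6) (17,23/3) (17,39/2) (8,18)]
4. After y ≤ 8: [(44/13,8) (3,43/6) (3,6) (16,6) (17,23/3) (17,8)]
5. Canonical ring: [(3,6) (16,6) (17,23/3) (17,8) (44/13,8) (3,43/6)]

Clipped polygon: [(3,6) (16,6) (17,23/3) (17,8) (44/13,8) (3,43/6)]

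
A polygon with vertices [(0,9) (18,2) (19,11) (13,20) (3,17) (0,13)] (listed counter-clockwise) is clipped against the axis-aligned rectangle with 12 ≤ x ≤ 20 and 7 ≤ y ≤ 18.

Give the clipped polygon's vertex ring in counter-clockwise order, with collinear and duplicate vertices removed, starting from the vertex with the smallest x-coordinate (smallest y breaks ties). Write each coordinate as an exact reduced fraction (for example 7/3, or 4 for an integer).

1. After x ≥ 12: [(12,13/3) (18,2) (19,11) (13,20) (12,197/10)]
2. After x ≤ 20: [(12,13/3) (18,2) (19,11) (13,20) (12,197/10)]
3. After y ≥ 7: [(12,7) (167/9,7) (19,11) (13,20) (12,197/10)]
4. After y ≤ 18: [(12,18) (12,7) (167/9,7) (19,11) (43/3,18)]
5. Canonical ring: [(12,7) (167/9,7) (19,11) (43/3,18) (12,18)]

Clipped polygon: [(12,7) (167/9,7) (19,11) (43/3,18) (12,18)]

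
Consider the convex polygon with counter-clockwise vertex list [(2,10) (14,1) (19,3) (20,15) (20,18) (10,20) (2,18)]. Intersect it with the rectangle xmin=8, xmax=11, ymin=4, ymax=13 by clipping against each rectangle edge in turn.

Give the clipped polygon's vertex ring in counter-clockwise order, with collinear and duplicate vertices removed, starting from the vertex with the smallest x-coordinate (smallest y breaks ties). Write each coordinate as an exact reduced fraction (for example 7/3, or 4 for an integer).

Clipped polygon: [(8,11/2) (10,4) (11,4) (11,13) (8,13)]

1. After x ≥ 8: [(8,11/2) (14,1) (19,3) (20,15) (20,18) (10,20) (8,39/2)]
2. After x ≤ 11: [(8,11/2) (11,13/4) (11,99/5) (10,20) (8,39/2)]
3. After y ≥ 4: [(8,11/2) (10,4) (11,4) (11,99/5) (10,20) (8,39/2)]
4. After y ≤ 13: [(8,13) (8,11/2) (10,4) (11,4) (11,13)]
5. Canonical ring: [(8,11/2) (10,4) (11,4) (11,13) (8,13)]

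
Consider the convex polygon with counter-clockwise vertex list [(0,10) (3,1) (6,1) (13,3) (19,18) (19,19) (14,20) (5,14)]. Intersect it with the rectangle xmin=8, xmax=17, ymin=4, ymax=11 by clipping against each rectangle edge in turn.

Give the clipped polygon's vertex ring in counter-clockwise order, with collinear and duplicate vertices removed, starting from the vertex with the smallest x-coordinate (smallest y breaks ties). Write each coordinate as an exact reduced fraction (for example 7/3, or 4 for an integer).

Clipped polygon: [(8,4) (67/5,4) (81/5,11) (8,11)]

1. After x ≥ 8: [(8,11/7) (13,3) (19,18) (19,19) (14,20) (8,16)]
2. After x ≤ 17: [(8,11/7) (13,3) (17,13) (17,97/5) (14,20) (8,16)]
3. After y ≥ 4: [(8,4) (67/5,4) (17,13) (17,97/5) (14,20) (8,16)]
4. After y ≤ 11: [(8,11) (8,4) (67/5,4) (81/5,11)]
5. Canonical ring: [(8,4) (67/5,4) (81/5,11) (8,11)]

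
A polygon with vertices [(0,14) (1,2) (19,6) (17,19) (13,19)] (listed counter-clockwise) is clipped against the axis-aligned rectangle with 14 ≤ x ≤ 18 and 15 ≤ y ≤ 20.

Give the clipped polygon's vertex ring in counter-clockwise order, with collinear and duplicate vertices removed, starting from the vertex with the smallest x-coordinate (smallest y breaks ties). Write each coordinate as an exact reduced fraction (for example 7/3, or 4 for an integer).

1. After x ≥ 14: [(14,44/9) (19,6) (17,19) (14,19)]
2. After x ≤ 18: [(14,44/9) (18,52/9) (18,25/2) (17,19) (14,19)]
3. After y ≥ 15: [(14,15) (229/13,15) (17,19) (14,19)]
4. After y ≤ 20: [(14,15) (229/13,15) (17,19) (14,19)]
5. Canonical ring: [(14,15) (229/13,15) (17,19) (14,19)]

Clipped polygon: [(14,15) (229/13,15) (17,19) (14,19)]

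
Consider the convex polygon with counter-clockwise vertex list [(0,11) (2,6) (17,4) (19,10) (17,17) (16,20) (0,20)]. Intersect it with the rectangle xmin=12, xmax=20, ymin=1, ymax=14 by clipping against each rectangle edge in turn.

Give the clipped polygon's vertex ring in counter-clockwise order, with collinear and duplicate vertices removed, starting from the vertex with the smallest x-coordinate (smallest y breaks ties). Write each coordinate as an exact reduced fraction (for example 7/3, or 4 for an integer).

1. After x ≥ 12: [(12,14/3) (17,4) (19,10) (17,17) (16,20) (12,20)]
2. After x ≤ 20: [(12,14/3) (17,4) (19,10) (17,17) (16,20) (12,20)]
3. After y ≥ 1: [(12,14/3) (17,4) (19,10) (17,17) (16,20) (12,20)]
4. After y ≤ 14: [(12,14) (12,14/3) (17,4) (19,10) (125/7,14)]
5. Canonical ring: [(12,14/3) (17,4) (19,10) (125/7,14) (12,14)]

Clipped polygon: [(12,14/3) (17,4) (19,10) (125/7,14) (12,14)]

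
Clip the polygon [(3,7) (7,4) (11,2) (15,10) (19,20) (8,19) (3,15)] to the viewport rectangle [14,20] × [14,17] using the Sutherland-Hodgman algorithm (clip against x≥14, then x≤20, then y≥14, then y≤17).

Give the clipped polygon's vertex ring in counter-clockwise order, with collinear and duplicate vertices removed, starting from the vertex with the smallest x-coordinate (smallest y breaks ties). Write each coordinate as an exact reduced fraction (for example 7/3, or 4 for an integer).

Clipped polygon: [(14,14) (83/5,14) (89/5,17) (14,17)]

1. After x ≥ 14: [(14,8) (15,10) (19,20) (14,215/11)]
2. After x ≤ 20: [(14,8) (15,10) (19,20) (14,215/11)]
3. After y ≥ 14: [(14,14) (83/5,14) (19,20) (14,215/11)]
4. After y ≤ 17: [(14,17) (14,14) (83/5,14) (89/5,17)]
5. Canonical ring: [(14,14) (83/5,14) (89/5,17) (14,17)]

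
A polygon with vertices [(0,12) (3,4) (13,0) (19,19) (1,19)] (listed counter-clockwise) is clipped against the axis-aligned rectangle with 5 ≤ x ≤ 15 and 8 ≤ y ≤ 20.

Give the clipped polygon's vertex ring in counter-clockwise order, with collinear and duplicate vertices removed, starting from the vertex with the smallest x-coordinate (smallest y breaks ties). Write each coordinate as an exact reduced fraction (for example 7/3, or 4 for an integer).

Clipped polygon: [(5,8) (15,8) (15,19) (5,19)]

1. After x ≥ 5: [(5,16/5) (13,0) (19,19) (5,19)]
2. After x ≤ 15: [(5,16/5) (13,0) (15,19/3) (15,19) (5,19)]
3. After y ≥ 8: [(5,8) (15,8) (15,19) (5,19)]
4. After y ≤ 20: [(5,8) (15,8) (15,19) (5,19)]
5. Canonical ring: [(5,8) (15,8) (15,19) (5,19)]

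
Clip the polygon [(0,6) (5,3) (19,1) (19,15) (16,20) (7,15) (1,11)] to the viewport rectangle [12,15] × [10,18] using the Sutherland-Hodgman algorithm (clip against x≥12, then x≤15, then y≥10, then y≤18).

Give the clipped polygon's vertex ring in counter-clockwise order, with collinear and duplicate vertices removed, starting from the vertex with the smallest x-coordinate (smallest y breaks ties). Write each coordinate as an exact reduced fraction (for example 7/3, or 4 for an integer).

1. After x ≥ 12: [(12,2) (19,1) (19,15) (16,20) (12,160/9)]
2. After x ≤ 15: [(12,2) (15,11/7) (15,175/9) (12,160/9)]
3. After y ≥ 10: [(12,10) (15,10) (15,175/9) (12,160/9)]
4. After y ≤ 18: [(12,10) (15,10) (15,18) (62/5,18) (12,160/9)]
5. Canonical ring: [(12,10) (15,10) (15,18) (62/5,18) (12,160/9)]

Clipped polygon: [(12,10) (15,10) (15,18) (62/5,18) (12,160/9)]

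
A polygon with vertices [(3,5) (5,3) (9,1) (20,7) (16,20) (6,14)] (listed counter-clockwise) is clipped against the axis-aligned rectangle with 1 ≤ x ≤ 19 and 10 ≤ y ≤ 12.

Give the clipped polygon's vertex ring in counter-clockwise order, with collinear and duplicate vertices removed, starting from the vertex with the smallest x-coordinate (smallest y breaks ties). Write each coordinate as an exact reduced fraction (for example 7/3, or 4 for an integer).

1. After x ≥ 1: [(3,5) (5,3) (9,1) (20,7) (16,20) (6,14)]
2. After x ≤ 19: [(3,5) (5,3) (9,1) (19,71/11) (19,41/4) (16,20) (6,14)]
3. After y ≥ 10: [(14/3,10) (19,10) (19,41/4) (16,20) (6,14)]
4. After y ≤ 12: [(16/3,12) (14/3,10) (19,10) (19,41/4) (240/13,12)]
5. Canonical ring: [(14/3,10) (19,10) (19,41/4) (240/13,12) (16/3,12)]

Clipped polygon: [(14/3,10) (19,10) (19,41/4) (240/13,12) (16/3,12)]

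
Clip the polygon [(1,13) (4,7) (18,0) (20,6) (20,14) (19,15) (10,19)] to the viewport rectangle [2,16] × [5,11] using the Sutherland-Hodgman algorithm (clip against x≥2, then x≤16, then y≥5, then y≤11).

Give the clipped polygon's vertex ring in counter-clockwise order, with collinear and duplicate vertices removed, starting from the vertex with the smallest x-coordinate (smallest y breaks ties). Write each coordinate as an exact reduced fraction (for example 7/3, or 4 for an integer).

1. After x ≥ 2: [(2,41/3) (2,11) (4,7) (18,0) (20,6) (20,14) (19,15) (10,19)]
2. After x ≤ 16: [(2,41/3) (2,11) (4,7) (16,1) (16,49/3) (10,19)]
3. After y ≥ 5: [(2,41/3) (2,11) (4,7) (8,5) (16,5) (16,49/3) (10,19)]
4. After y ≤ 11: [(2,11) (2,11) (4,7) (8,5) (16,5) (16,11)]
5. Canonical ring: [(2,11) (4,7) (8,5) (16,5) (16,11)]

Clipped polygon: [(2,11) (4,7) (8,5) (16,5) (16,11)]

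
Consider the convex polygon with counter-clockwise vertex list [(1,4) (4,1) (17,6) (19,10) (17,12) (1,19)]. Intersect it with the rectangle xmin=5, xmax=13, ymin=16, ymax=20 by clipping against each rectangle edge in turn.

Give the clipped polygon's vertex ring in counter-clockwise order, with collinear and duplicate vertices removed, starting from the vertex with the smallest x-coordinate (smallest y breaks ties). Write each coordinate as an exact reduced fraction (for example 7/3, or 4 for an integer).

1. After x ≥ 5: [(5,18/13) (17,6) (19,10) (17,12) (5,69/4)]
2. After x ≤ 13: [(5,18/13) (13,58/13) (13,55/4) (5,69/4)]
3. After y ≥ 16: [(5,16) (55/7,16) (5,69/4)]
4. After y ≤ 20: [(5,16) (55/7,16) (5,69/4)]
5. Canonical ring: [(5,16) (55/7,16) (5,69/4)]

Clipped polygon: [(5,16) (55/7,16) (5,69/4)]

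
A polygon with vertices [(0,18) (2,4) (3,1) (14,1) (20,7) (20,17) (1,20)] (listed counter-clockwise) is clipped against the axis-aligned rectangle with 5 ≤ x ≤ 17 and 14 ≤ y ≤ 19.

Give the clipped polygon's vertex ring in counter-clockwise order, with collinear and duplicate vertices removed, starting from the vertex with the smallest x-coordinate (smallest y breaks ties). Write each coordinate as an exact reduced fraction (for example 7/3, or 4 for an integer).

1. After x ≥ 5: [(5,1) (14,1) (20,7) (20,17) (5,368/19)]
2. After x ≤ 17: [(5,1) (14,1) (17,4) (17,332/19) (5,368/19)]
3. After y ≥ 14: [(5,14) (17,14) (17,332/19) (5,368/19)]
4. After y ≤ 19: [(5,19) (5,14) (17,14) (17,332/19) (22/3,19)]
5. Canonical ring: [(5,14) (17,14) (17,332/19) (22/3,19) (5,19)]

Clipped polygon: [(5,14) (17,14) (17,332/19) (22/3,19) (5,19)]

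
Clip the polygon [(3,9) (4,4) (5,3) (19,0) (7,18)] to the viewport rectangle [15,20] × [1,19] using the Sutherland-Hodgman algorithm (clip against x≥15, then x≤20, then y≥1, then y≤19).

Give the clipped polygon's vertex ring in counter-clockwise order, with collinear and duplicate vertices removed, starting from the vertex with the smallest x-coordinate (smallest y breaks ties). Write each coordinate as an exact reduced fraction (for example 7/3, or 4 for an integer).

1. After x ≥ 15: [(15,6/7) (19,0) (15,6)]
2. After x ≤ 20: [(15,6/7) (19,0) (15,6)]
3. After y ≥ 1: [(15,1) (55/3,1) (15,6)]
4. After y ≤ 19: [(15,1) (55/3,1) (15,6)]
5. Canonical ring: [(15,1) (55/3,1) (15,6)]

Clipped polygon: [(15,1) (55/3,1) (15,6)]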